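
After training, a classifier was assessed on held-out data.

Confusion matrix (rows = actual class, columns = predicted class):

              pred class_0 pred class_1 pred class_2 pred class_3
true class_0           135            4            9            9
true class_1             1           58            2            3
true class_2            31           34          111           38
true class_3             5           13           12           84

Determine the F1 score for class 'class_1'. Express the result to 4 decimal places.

Take TP from the diagonal, FP from the rest of the 'class_1' prediction marginal, FN from the rest of the 'class_1' actual marginal.
F1 score = 2·TP/(2·TP+FP+FN).
class_1: TP=58, FP=4+34+13=51, FN=1+2+3=6 → 116/173 = 0.67052

0.6705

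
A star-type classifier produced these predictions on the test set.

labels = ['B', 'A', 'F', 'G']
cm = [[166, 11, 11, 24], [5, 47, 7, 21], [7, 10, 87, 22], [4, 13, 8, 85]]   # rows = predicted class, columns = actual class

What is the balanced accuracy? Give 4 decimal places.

0.7054

Balanced accuracy = mean of per-class recall.
  B: recall = 166/182 = 0.91209
  A: recall = 47/81 = 0.58025
  F: recall = 87/113 = 0.76991
  G: recall = 85/152 = 0.55921
Mean = (0.91209 + 0.58025 + 0.76991 + 0.55921) / 4 = 0.7054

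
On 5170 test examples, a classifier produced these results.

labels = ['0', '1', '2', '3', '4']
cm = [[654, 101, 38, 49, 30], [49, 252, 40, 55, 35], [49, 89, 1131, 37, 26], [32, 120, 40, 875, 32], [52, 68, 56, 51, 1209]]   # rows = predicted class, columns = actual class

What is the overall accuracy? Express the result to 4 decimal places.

Accuracy = trace / total = (654+252+1131+875+1209=4121) / 5170 = 4121/5170 = 0.7971

0.7971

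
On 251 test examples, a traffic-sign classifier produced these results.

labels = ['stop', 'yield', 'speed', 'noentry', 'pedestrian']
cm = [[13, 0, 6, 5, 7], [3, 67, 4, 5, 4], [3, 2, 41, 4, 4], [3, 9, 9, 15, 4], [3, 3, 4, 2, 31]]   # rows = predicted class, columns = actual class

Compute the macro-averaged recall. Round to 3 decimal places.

Per-class recall (TP/(TP+FN)):
  stop: TP=13, FN=3+3+3+3=12 → 13/25 = 0.5200
  yield: TP=67, FN=0+2+9+3=14 → 67/81 = 0.8272
  speed: TP=41, FN=6+4+9+4=23 → 41/64 = 0.6406
  noentry: TP=15, FN=5+5+4+2=16 → 15/31 = 0.4839
  pedestrian: TP=31, FN=7+4+4+4=19 → 31/50 = 0.6200
Macro-recall = mean = (0.5200 + 0.8272 + 0.6406 + 0.4839 + 0.6200) / 5 = 0.618

0.618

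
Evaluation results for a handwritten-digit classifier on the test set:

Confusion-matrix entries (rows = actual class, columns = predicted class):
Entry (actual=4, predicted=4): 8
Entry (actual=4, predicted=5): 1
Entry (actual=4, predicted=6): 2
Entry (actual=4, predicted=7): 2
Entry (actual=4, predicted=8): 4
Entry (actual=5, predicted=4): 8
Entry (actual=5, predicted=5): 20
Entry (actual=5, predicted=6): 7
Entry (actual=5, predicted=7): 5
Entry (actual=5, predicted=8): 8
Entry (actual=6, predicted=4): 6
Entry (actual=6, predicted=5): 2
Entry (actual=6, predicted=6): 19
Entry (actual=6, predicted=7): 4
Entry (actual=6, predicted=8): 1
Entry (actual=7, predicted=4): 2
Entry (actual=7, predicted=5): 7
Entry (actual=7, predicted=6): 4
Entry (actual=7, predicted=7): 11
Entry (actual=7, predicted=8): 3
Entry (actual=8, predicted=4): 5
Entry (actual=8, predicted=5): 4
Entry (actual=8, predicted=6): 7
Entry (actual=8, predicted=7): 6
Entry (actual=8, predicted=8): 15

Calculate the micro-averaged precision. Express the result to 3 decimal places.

Micro-averaging pools counts across classes: ΣTP=73, ΣFP=88, ΣFN=88.
Micro-precision = TP/(TP+FP) on pooled counts = 0.453 (equals overall accuracy in single-label multiclass).

0.453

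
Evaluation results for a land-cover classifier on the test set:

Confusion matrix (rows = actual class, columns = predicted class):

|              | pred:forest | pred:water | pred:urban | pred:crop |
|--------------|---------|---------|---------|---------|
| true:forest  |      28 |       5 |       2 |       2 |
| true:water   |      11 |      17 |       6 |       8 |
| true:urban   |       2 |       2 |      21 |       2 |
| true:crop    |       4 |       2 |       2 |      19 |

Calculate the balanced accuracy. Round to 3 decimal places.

Balanced accuracy = mean of per-class recall.
  forest: recall = 28/37 = 0.7568
  water: recall = 17/42 = 0.4048
  urban: recall = 21/27 = 0.7778
  crop: recall = 19/27 = 0.7037
Mean = (0.7568 + 0.4048 + 0.7778 + 0.7037) / 4 = 0.661

0.661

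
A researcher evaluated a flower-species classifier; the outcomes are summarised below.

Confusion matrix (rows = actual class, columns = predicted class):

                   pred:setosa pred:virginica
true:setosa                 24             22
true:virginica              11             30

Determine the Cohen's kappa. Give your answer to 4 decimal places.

Observed agreement pₒ = trace/N = 54/87 = 0.62069
Expected agreement pₑ = Σ (rowᵢ·colᵢ)/N² = (46·35 + 41·52)/87² = 0.49438
κ = (pₒ − pₑ)/(1 − pₑ) = (0.62069 − 0.49438)/(1 − 0.49438) = 0.2498

0.2498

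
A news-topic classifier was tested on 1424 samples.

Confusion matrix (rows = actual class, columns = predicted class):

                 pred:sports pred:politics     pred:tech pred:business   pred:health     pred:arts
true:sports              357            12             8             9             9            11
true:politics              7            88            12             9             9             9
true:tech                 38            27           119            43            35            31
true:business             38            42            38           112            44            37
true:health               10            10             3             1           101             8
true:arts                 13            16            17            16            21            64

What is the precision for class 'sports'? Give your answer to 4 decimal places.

0.7711

One-vs-rest for 'sports': TP = diagonal; FP = other classes predicted 'sports'; FN = 'sports' predicted as other.
precision = TP/(TP+FP).
sports: TP=357, FP=7+38+38+10+13=106 → 357/463 = 0.77106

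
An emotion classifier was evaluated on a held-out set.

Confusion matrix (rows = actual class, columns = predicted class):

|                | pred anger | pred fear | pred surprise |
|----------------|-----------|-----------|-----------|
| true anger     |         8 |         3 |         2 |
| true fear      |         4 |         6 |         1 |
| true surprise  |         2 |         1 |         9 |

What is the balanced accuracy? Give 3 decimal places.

Balanced accuracy = mean of per-class recall.
  anger: recall = 8/13 = 0.6154
  fear: recall = 6/11 = 0.5455
  surprise: recall = 9/12 = 0.7500
Mean = (0.6154 + 0.5455 + 0.7500) / 3 = 0.637

0.637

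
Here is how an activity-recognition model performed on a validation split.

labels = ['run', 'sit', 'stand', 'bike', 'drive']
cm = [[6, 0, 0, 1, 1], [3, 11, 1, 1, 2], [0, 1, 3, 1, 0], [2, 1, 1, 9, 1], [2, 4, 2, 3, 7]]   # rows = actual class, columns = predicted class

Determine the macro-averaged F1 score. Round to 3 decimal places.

0.561

Per-class F1 score (2·TP/(2·TP+FP+FN)):
  run: TP=6, FP=3+0+2+2=7, FN=0+0+1+1=2 → 12/21 = 0.5714
  sit: TP=11, FP=0+1+1+4=6, FN=3+1+1+2=7 → 22/35 = 0.6286
  stand: TP=3, FP=0+1+1+2=4, FN=0+1+1+0=2 → 6/12 = 0.5000
  bike: TP=9, FP=1+1+1+3=6, FN=2+1+1+1=5 → 18/29 = 0.6207
  drive: TP=7, FP=1+2+0+1=4, FN=2+4+2+3=11 → 14/29 = 0.4828
Macro-F1 score = mean = (0.5714 + 0.6286 + 0.5000 + 0.6207 + 0.4828) / 5 = 0.561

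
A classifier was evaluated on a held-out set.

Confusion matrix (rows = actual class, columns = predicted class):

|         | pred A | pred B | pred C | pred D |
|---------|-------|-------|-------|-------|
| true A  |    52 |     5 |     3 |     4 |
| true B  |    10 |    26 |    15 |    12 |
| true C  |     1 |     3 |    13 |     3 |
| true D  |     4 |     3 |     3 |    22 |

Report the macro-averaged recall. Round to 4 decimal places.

Per-class recall (TP/(TP+FN)):
  A: TP=52, FN=5+3+4=12 → 52/64 = 0.81250
  B: TP=26, FN=10+15+12=37 → 26/63 = 0.41270
  C: TP=13, FN=1+3+3=7 → 13/20 = 0.65000
  D: TP=22, FN=4+3+3=10 → 22/32 = 0.68750
Macro-recall = mean = (0.81250 + 0.41270 + 0.65000 + 0.68750) / 4 = 0.6407

0.6407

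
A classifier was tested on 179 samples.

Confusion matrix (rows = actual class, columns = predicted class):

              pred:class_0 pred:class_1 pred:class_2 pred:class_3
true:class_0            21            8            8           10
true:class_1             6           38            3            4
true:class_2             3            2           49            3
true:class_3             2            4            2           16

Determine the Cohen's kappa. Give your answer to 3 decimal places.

0.582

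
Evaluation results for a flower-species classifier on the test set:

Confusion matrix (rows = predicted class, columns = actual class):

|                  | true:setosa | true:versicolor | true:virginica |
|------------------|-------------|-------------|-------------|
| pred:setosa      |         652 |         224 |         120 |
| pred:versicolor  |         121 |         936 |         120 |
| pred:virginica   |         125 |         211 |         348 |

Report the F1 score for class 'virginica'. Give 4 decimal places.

Treat 'virginica' as positive and all other classes as negative.
F1 score = 2·TP/(2·TP+FP+FN).
virginica: TP=348, FP=125+211=336, FN=120+120=240 → 696/1272 = 0.54717

0.5472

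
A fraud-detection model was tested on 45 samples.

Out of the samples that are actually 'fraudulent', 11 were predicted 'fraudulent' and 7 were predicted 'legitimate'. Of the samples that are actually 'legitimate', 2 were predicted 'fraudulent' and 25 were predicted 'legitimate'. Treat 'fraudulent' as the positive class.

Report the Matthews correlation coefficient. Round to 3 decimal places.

0.580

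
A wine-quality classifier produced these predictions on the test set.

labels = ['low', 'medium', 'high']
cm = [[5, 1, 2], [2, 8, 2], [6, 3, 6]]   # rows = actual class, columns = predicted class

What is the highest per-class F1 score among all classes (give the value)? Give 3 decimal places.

0.667

Per-class F1 score (2·TP/(2·TP+FP+FN)):
  low: TP=5, FP=2+6=8, FN=1+2=3 → 10/21 = 0.4762
  medium: TP=8, FP=1+3=4, FN=2+2=4 → 16/24 = 0.6667
  high: TP=6, FP=2+2=4, FN=6+3=9 → 12/25 = 0.4800
Highest is class 'medium' with F1 score = 0.667.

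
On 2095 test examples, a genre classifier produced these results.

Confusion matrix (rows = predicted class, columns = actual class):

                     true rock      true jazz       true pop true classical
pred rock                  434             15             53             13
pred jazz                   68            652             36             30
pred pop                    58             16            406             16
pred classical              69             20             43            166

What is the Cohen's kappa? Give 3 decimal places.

Observed agreement pₒ = trace/N = 1658/2095 = 0.7914
Expected agreement pₑ = Σ (rowᵢ·colᵢ)/N² = (629·515 + 703·786 + 538·496 + 225·298)/2095² = 0.2758
κ = (pₒ − pₑ)/(1 − pₑ) = (0.7914 − 0.2758)/(1 − 0.2758) = 0.712

0.712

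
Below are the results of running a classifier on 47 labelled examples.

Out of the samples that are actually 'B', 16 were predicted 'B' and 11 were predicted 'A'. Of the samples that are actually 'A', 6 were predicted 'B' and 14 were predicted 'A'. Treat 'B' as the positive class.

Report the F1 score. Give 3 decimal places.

0.653

Precision = TP/(TP+FP) = 16/22 = 0.7273
Recall = TP/(TP+FN) = 16/27 = 0.5926
F1 = 2·TP/(2·TP+FP+FN) = 32/49 = 0.653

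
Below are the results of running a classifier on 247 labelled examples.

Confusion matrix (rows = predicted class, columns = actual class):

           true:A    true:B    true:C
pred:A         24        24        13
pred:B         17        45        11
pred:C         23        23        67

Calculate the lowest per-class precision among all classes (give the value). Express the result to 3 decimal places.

Per-class precision (TP/(TP+FP)):
  A: TP=24, FP=24+13=37 → 24/61 = 0.3934
  B: TP=45, FP=17+11=28 → 45/73 = 0.6164
  C: TP=67, FP=23+23=46 → 67/113 = 0.5929
Lowest is class 'A' with precision = 0.393.

0.393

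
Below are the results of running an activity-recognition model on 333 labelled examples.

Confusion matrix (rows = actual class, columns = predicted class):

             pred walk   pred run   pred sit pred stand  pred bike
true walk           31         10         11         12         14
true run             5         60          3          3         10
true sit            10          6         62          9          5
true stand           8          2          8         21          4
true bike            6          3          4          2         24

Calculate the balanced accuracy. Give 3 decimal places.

0.583

Balanced accuracy = mean of per-class recall.
  walk: recall = 31/78 = 0.3974
  run: recall = 60/81 = 0.7407
  sit: recall = 62/92 = 0.6739
  stand: recall = 21/43 = 0.4884
  bike: recall = 24/39 = 0.6154
Mean = (0.3974 + 0.7407 + 0.6739 + 0.4884 + 0.6154) / 5 = 0.583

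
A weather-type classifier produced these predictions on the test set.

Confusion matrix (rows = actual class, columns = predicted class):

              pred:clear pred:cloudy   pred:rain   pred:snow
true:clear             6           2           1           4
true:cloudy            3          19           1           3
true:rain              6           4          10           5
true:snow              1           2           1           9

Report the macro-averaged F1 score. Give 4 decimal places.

Per-class F1 score (2·TP/(2·TP+FP+FN)):
  clear: TP=6, FP=3+6+1=10, FN=2+1+4=7 → 12/29 = 0.41379
  cloudy: TP=19, FP=2+4+2=8, FN=3+1+3=7 → 38/53 = 0.71698
  rain: TP=10, FP=1+1+1=3, FN=6+4+5=15 → 20/38 = 0.52632
  snow: TP=9, FP=4+3+5=12, FN=1+2+1=4 → 18/34 = 0.52941
Macro-F1 score = mean = (0.41379 + 0.71698 + 0.52632 + 0.52941) / 4 = 0.5466

0.5466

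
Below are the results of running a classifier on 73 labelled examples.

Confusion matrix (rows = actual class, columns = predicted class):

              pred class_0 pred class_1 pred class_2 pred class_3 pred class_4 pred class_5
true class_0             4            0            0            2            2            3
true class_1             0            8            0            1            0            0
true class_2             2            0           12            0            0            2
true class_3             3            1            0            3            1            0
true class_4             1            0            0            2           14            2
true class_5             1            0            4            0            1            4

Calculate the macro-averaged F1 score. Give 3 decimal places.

0.586

Per-class F1 score (2·TP/(2·TP+FP+FN)):
  class_0: TP=4, FP=0+2+3+1+1=7, FN=0+0+2+2+3=7 → 8/22 = 0.3636
  class_1: TP=8, FP=0+0+1+0+0=1, FN=0+0+1+0+0=1 → 16/18 = 0.8889
  class_2: TP=12, FP=0+0+0+0+4=4, FN=2+0+0+0+2=4 → 24/32 = 0.7500
  class_3: TP=3, FP=2+1+0+2+0=5, FN=3+1+0+1+0=5 → 6/16 = 0.3750
  class_4: TP=14, FP=2+0+0+1+1=4, FN=1+0+0+2+2=5 → 28/37 = 0.7568
  class_5: TP=4, FP=3+0+2+0+2=7, FN=1+0+4+0+1=6 → 8/21 = 0.3810
Macro-F1 score = mean = (0.3636 + 0.8889 + 0.7500 + 0.3750 + 0.7568 + 0.3810) / 6 = 0.586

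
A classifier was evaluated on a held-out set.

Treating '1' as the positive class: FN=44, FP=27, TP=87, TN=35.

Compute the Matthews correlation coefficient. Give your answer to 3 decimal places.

0.217

MCC = (TP·TN − FP·FN) / √((TP+FP)(TP+FN)(TN+FP)(TN+FN))
Numerator = 87·35 − 27·44 = 1857
Denominator = √(114·131·62·79) = √73146732 = 8552.5863
MCC = 1857 / 8552.5863 = 0.217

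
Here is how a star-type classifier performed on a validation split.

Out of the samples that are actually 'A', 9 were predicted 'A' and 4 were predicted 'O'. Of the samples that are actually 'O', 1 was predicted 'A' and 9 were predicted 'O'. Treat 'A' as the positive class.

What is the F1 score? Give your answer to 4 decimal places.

0.7826

Precision = TP/(TP+FP) = 9/10 = 0.9000
Recall = TP/(TP+FN) = 9/13 = 0.6923
F1 = 2·TP/(2·TP+FP+FN) = 18/23 = 0.7826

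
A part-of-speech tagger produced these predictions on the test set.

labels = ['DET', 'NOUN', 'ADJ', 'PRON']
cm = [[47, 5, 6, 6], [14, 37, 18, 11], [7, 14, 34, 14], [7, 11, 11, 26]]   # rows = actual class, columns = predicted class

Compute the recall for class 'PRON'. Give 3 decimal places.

0.473

recall = TP/(TP+FN).
PRON: TP=26, FN=7+11+11=29 → 26/55 = 0.4727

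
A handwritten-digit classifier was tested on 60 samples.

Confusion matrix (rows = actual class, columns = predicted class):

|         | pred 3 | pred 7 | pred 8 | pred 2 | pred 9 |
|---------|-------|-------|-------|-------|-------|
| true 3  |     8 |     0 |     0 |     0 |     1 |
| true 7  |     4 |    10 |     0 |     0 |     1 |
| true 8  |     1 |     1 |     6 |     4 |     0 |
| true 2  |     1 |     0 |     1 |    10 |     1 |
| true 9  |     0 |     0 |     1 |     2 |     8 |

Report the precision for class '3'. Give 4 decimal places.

One-vs-rest for '3': TP = diagonal; FP = other classes predicted '3'; FN = '3' predicted as other.
precision = TP/(TP+FP).
3: TP=8, FP=4+1+1+0=6 → 8/14 = 0.57143

0.5714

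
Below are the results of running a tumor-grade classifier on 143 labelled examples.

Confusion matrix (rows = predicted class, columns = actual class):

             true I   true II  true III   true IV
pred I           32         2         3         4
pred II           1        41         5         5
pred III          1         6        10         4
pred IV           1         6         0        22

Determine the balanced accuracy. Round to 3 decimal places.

0.711

Balanced accuracy = mean of per-class recall.
  I: recall = 32/35 = 0.9143
  II: recall = 41/55 = 0.7455
  III: recall = 10/18 = 0.5556
  IV: recall = 22/35 = 0.6286
Mean = (0.9143 + 0.7455 + 0.5556 + 0.6286) / 4 = 0.711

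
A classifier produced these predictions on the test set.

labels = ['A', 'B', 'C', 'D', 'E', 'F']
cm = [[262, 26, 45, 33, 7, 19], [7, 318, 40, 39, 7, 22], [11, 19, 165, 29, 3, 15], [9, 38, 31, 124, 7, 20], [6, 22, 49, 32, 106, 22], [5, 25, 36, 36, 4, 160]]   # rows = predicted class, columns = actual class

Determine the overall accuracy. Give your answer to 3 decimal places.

Accuracy = trace / total = (262+318+165+124+106+160=1135) / 1799 = 1135/1799 = 0.631

0.631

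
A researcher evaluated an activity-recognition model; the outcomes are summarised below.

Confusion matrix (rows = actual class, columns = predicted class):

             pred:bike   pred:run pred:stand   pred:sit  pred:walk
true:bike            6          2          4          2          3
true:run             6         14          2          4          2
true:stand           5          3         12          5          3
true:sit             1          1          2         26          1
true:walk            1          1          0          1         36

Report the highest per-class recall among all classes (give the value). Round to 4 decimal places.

0.9231

Per-class recall (TP/(TP+FN)):
  bike: TP=6, FN=2+4+2+3=11 → 6/17 = 0.35294
  run: TP=14, FN=6+2+4+2=14 → 14/28 = 0.50000
  stand: TP=12, FN=5+3+5+3=16 → 12/28 = 0.42857
  sit: TP=26, FN=1+1+2+1=5 → 26/31 = 0.83871
  walk: TP=36, FN=1+1+0+1=3 → 36/39 = 0.92308
Highest is class 'walk' with recall = 0.9231.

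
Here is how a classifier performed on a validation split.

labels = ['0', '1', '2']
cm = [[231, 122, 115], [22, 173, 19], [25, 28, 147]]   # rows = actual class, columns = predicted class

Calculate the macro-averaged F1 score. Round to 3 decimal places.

0.625

Per-class F1 score (2·TP/(2·TP+FP+FN)):
  0: TP=231, FP=22+25=47, FN=122+115=237 → 462/746 = 0.6193
  1: TP=173, FP=122+28=150, FN=22+19=41 → 346/537 = 0.6443
  2: TP=147, FP=115+19=134, FN=25+28=53 → 294/481 = 0.6112
Macro-F1 score = mean = (0.6193 + 0.6443 + 0.6112) / 3 = 0.625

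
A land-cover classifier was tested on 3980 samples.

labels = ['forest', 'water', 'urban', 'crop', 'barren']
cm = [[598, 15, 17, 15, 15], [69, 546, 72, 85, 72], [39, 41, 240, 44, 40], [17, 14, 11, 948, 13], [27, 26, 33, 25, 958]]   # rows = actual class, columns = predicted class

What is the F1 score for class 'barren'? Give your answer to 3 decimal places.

F1 score = 2·TP/(2·TP+FP+FN).
barren: TP=958, FP=15+72+40+13=140, FN=27+26+33+25=111 → 1916/2167 = 0.8842

0.884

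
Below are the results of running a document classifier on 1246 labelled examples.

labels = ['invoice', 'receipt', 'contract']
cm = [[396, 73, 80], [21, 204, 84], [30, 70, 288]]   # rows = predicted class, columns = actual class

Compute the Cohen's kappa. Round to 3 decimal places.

0.565

Observed agreement pₒ = trace/N = 888/1246 = 0.7127
Expected agreement pₑ = Σ (rowᵢ·colᵢ)/N² = (447·549 + 347·309 + 452·388)/1246² = 0.3401
κ = (pₒ − pₑ)/(1 − pₑ) = (0.7127 − 0.3401)/(1 − 0.3401) = 0.565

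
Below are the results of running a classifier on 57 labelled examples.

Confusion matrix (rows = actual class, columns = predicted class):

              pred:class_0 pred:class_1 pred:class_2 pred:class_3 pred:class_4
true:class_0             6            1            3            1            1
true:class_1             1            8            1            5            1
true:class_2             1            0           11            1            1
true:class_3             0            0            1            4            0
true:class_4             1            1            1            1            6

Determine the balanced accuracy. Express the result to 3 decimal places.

Balanced accuracy = mean of per-class recall.
  class_0: recall = 6/12 = 0.5000
  class_1: recall = 8/16 = 0.5000
  class_2: recall = 11/14 = 0.7857
  class_3: recall = 4/5 = 0.8000
  class_4: recall = 6/10 = 0.6000
Mean = (0.5000 + 0.5000 + 0.7857 + 0.8000 + 0.6000) / 5 = 0.637

0.637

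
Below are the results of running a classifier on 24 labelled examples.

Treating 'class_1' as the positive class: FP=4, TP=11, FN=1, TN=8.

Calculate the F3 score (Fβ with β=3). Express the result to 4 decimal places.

0.8943

Fβ = (1+β²)·TP / ((1+β²)·TP + β²·FN + FP), with β²=9
= 10·11 / (10·11 + 9·1 + 4) = 0.8943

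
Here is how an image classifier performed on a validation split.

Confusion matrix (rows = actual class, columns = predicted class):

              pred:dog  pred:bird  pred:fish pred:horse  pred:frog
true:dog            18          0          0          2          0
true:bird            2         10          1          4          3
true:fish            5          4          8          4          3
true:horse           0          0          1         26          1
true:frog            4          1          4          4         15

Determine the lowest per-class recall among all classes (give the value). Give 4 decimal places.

Per-class recall (TP/(TP+FN)):
  dog: TP=18, FN=0+0+2+0=2 → 18/20 = 0.90000
  bird: TP=10, FN=2+1+4+3=10 → 10/20 = 0.50000
  fish: TP=8, FN=5+4+4+3=16 → 8/24 = 0.33333
  horse: TP=26, FN=0+0+1+1=2 → 26/28 = 0.92857
  frog: TP=15, FN=4+1+4+4=13 → 15/28 = 0.53571
Lowest is class 'fish' with recall = 0.3333.

0.3333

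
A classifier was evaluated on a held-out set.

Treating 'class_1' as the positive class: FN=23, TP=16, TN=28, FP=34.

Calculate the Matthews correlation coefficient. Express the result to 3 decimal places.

MCC = (TP·TN − FP·FN) / √((TP+FP)(TP+FN)(TN+FP)(TN+FN))
Numerator = 16·28 − 34·23 = -334
Denominator = √(50·39·62·51) = √6165900 = 2483.1230
MCC = -334 / 2483.1230 = -0.135

-0.135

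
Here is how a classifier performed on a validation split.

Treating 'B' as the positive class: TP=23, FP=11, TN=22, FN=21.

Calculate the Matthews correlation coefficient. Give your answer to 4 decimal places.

0.1887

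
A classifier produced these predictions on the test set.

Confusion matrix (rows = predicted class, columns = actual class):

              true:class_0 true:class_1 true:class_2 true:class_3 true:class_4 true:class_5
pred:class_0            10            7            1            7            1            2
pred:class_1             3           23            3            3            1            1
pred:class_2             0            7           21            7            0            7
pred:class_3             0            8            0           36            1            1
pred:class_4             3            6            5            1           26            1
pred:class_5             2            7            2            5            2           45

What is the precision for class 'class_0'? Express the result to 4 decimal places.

0.3571

Treat 'class_0' as positive and all other classes as negative.
precision = TP/(TP+FP).
class_0: TP=10, FP=7+1+7+1+2=18 → 10/28 = 0.35714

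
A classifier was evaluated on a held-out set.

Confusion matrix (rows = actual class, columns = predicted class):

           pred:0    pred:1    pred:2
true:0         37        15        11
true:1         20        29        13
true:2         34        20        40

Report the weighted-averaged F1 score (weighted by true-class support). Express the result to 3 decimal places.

0.486

Per-class F1 score (2·TP/(2·TP+FP+FN)):
  0: TP=37, FP=20+34=54, FN=15+11=26 → 74/154 = 0.4805
  1: TP=29, FP=15+20=35, FN=20+13=33 → 58/126 = 0.4603
  2: TP=40, FP=11+13=24, FN=34+20=54 → 80/158 = 0.5063
Weighted-F1 score = Σ (supportᵢ/N)·F1 scoreᵢ with N=219: (63/219)·0.4805 + (62/219)·0.4603 + (94/219)·0.5063 = 0.486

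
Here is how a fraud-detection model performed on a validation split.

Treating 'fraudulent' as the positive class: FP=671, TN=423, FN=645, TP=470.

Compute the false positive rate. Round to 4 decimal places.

FPR = FP/(FP+TN) = 671/(671+423) = 0.6133

0.6133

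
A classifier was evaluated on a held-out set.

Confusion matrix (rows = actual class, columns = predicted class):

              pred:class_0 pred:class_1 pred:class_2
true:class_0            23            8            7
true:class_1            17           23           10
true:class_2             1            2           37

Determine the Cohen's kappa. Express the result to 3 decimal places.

0.477

Observed agreement pₒ = trace/N = 83/128 = 0.6484
Expected agreement pₑ = Σ (rowᵢ·colᵢ)/N² = (38·41 + 50·33 + 40·54)/128² = 0.3276
κ = (pₒ − pₑ)/(1 − pₑ) = (0.6484 − 0.3276)/(1 − 0.3276) = 0.477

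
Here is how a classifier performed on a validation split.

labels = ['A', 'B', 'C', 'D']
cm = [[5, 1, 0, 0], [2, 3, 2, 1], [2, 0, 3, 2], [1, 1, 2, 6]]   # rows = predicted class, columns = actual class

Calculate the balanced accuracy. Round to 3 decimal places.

0.549

Balanced accuracy = mean of per-class recall.
  A: recall = 5/10 = 0.5000
  B: recall = 3/5 = 0.6000
  C: recall = 3/7 = 0.4286
  D: recall = 6/9 = 0.6667
Mean = (0.5000 + 0.6000 + 0.4286 + 0.6667) / 4 = 0.549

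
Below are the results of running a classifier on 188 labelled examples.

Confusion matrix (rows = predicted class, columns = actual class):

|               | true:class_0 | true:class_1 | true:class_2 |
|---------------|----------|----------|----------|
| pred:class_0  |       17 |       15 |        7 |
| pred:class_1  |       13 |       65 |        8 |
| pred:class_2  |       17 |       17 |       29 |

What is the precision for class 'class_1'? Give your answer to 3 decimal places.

0.756

precision = TP/(TP+FP).
class_1: TP=65, FP=13+8=21 → 65/86 = 0.7558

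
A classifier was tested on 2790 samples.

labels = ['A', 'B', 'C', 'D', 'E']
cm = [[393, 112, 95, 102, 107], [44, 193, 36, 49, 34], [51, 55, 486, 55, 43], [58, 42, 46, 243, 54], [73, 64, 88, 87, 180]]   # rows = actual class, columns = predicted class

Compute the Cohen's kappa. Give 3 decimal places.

0.413

Observed agreement pₒ = trace/N = 1495/2790 = 0.5358
Expected agreement pₑ = Σ (rowᵢ·colᵢ)/N² = (809·619 + 356·466 + 690·751 + 443·536 + 492·418)/2790² = 0.2091
κ = (pₒ − pₑ)/(1 − pₑ) = (0.5358 − 0.2091)/(1 − 0.2091) = 0.413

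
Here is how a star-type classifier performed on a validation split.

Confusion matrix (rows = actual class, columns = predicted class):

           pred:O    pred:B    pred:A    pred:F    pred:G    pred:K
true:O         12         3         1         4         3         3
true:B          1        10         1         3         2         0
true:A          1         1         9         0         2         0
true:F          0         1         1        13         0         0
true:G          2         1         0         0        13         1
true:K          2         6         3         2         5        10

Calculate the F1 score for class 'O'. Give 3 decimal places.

One-vs-rest for 'O': TP = diagonal; FP = other classes predicted 'O'; FN = 'O' predicted as other.
F1 score = 2·TP/(2·TP+FP+FN).
O: TP=12, FP=1+1+0+2+2=6, FN=3+1+4+3+3=14 → 24/44 = 0.5455

0.545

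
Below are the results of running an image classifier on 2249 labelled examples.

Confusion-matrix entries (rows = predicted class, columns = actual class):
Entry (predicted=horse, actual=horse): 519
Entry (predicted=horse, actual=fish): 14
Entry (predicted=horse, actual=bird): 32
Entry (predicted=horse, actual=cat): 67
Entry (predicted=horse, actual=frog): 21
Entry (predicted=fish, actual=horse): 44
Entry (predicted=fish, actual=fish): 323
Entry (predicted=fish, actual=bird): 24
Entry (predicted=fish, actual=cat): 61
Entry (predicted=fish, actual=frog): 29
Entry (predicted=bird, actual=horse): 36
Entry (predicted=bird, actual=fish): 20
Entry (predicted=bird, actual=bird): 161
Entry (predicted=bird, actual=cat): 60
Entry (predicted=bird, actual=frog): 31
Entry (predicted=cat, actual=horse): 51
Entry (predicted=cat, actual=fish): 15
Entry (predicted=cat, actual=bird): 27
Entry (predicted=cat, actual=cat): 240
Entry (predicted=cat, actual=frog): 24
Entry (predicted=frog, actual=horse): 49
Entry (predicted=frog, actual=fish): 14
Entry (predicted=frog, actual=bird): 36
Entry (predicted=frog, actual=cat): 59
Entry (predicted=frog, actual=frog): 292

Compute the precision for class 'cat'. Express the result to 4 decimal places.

precision = TP/(TP+FP).
cat: TP=240, FP=51+15+27+24=117 → 240/357 = 0.67227

0.6723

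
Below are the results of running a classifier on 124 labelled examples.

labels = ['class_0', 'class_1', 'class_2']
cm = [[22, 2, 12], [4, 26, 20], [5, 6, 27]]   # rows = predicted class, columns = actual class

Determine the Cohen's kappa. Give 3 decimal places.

Observed agreement pₒ = trace/N = 75/124 = 0.6048
Expected agreement pₑ = Σ (rowᵢ·colᵢ)/N² = (31·36 + 34·50 + 59·38)/124² = 0.3290
κ = (pₒ − pₑ)/(1 − pₑ) = (0.6048 − 0.3290)/(1 − 0.3290) = 0.411

0.411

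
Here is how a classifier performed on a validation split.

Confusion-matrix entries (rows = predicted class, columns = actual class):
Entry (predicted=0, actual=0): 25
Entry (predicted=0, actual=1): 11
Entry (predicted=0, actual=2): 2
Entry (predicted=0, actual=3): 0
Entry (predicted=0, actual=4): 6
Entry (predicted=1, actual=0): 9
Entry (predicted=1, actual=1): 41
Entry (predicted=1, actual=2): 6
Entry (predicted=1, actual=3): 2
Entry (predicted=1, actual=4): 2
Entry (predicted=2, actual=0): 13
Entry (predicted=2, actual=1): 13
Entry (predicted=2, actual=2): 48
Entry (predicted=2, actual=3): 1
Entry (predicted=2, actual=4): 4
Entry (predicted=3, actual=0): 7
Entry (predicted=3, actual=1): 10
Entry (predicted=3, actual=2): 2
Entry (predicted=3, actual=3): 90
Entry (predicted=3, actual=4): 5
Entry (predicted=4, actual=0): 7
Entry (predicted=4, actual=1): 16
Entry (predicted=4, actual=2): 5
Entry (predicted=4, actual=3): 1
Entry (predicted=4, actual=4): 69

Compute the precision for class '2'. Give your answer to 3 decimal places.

0.608

One-vs-rest for '2': TP = diagonal; FP = other classes predicted '2'; FN = '2' predicted as other.
precision = TP/(TP+FP).
2: TP=48, FP=13+13+1+4=31 → 48/79 = 0.6076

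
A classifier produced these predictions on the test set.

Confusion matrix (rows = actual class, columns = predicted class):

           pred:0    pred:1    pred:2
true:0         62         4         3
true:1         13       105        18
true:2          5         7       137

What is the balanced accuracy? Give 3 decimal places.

Balanced accuracy = mean of per-class recall.
  0: recall = 62/69 = 0.8986
  1: recall = 105/136 = 0.7721
  2: recall = 137/149 = 0.9195
Mean = (0.8986 + 0.7721 + 0.9195) / 3 = 0.863

0.863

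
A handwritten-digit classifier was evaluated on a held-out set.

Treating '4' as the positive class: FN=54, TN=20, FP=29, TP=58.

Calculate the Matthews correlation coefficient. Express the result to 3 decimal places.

-0.068

MCC = (TP·TN − FP·FN) / √((TP+FP)(TP+FN)(TN+FP)(TN+FN))
Numerator = 58·20 − 29·54 = -406
Denominator = √(87·112·49·74) = √35331744 = 5944.0511
MCC = -406 / 5944.0511 = -0.068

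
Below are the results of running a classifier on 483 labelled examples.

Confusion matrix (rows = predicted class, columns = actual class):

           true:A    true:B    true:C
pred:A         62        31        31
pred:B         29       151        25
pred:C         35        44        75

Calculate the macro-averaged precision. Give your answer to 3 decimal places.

0.575

Per-class precision (TP/(TP+FP)):
  A: TP=62, FP=31+31=62 → 62/124 = 0.5000
  B: TP=151, FP=29+25=54 → 151/205 = 0.7366
  C: TP=75, FP=35+44=79 → 75/154 = 0.4870
Macro-precision = mean = (0.5000 + 0.7366 + 0.4870) / 3 = 0.575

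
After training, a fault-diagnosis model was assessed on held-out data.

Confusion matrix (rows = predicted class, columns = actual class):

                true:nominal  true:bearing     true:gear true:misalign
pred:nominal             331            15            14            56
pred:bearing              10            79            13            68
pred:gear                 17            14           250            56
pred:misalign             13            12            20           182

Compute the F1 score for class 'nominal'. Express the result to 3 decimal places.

F1 score = 2·TP/(2·TP+FP+FN).
nominal: TP=331, FP=15+14+56=85, FN=10+17+13=40 → 662/787 = 0.8412

0.841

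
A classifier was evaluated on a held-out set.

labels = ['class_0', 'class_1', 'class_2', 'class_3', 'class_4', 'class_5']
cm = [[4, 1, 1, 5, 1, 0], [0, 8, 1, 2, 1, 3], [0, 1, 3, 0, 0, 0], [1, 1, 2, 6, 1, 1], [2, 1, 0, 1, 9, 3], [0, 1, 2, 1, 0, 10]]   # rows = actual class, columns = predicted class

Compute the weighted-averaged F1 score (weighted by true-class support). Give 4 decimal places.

0.5496

Per-class F1 score (2·TP/(2·TP+FP+FN)):
  class_0: TP=4, FP=0+0+1+2+0=3, FN=1+1+5+1+0=8 → 8/19 = 0.42105
  class_1: TP=8, FP=1+1+1+1+1=5, FN=0+1+2+1+3=7 → 16/28 = 0.57143
  class_2: TP=3, FP=1+1+2+0+2=6, FN=0+1+0+0+0=1 → 6/13 = 0.46154
  class_3: TP=6, FP=5+2+0+1+1=9, FN=1+1+2+1+1=6 → 12/27 = 0.44444
  class_4: TP=9, FP=1+1+0+1+0=3, FN=2+1+0+1+3=7 → 18/28 = 0.64286
  class_5: TP=10, FP=0+3+0+1+3=7, FN=0+1+2+1+0=4 → 20/31 = 0.64516
Weighted-F1 score = Σ (supportᵢ/N)·F1 scoreᵢ with N=73: (12/73)·0.42105 + (15/73)·0.57143 + (4/73)·0.46154 + (12/73)·0.44444 + (16/73)·0.64286 + (14/73)·0.64516 = 0.5496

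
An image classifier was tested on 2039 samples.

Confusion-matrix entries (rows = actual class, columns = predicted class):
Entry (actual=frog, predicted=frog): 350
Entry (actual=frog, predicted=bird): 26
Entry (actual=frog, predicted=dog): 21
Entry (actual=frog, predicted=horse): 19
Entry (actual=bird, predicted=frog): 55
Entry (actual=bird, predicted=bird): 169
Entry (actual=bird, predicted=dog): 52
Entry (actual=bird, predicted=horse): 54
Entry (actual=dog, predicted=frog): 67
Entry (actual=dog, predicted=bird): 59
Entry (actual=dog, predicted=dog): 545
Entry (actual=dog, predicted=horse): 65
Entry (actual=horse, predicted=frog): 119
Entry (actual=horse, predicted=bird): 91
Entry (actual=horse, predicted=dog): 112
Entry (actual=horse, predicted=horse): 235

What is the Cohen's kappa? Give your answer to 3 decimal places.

Observed agreement pₒ = trace/N = 1299/2039 = 0.6371
Expected agreement pₑ = Σ (rowᵢ·colᵢ)/N² = (416·591 + 330·345 + 736·730 + 557·373)/2039² = 0.2657
κ = (pₒ − pₑ)/(1 − pₑ) = (0.6371 − 0.2657)/(1 − 0.2657) = 0.506

0.506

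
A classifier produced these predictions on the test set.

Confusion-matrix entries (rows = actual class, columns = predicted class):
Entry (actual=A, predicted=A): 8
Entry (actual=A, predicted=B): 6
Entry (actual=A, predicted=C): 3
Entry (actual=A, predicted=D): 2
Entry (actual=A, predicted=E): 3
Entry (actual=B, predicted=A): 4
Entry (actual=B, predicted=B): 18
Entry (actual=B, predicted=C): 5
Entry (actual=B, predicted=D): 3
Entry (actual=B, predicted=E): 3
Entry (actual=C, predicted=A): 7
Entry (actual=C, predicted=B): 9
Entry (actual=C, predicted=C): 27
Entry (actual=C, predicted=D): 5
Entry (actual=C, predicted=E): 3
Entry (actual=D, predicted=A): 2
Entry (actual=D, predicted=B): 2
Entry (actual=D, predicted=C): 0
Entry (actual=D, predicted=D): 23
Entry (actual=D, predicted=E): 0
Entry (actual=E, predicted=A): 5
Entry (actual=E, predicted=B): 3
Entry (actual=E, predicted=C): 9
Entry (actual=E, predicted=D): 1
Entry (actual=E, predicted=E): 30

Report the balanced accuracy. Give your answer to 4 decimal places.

Balanced accuracy = mean of per-class recall.
  A: recall = 8/22 = 0.36364
  B: recall = 18/33 = 0.54545
  C: recall = 27/51 = 0.52941
  D: recall = 23/27 = 0.85185
  E: recall = 30/48 = 0.62500
Mean = (0.36364 + 0.54545 + 0.52941 + 0.85185 + 0.62500) / 5 = 0.5831

0.5831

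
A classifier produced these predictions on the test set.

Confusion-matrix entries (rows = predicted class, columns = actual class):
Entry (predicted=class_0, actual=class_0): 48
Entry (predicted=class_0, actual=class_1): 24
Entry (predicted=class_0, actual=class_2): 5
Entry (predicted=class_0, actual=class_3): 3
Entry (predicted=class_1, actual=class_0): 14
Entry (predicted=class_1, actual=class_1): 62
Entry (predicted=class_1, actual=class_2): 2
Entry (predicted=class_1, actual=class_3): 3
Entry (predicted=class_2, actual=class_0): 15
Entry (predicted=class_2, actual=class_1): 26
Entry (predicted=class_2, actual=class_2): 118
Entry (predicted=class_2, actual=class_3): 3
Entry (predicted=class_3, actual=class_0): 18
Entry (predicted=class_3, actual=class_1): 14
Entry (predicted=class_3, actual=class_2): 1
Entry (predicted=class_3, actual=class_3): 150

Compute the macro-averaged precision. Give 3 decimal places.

0.728

Per-class precision (TP/(TP+FP)):
  class_0: TP=48, FP=24+5+3=32 → 48/80 = 0.6000
  class_1: TP=62, FP=14+2+3=19 → 62/81 = 0.7654
  class_2: TP=118, FP=15+26+3=44 → 118/162 = 0.7284
  class_3: TP=150, FP=18+14+1=33 → 150/183 = 0.8197
Macro-precision = mean = (0.6000 + 0.7654 + 0.7284 + 0.8197) / 4 = 0.728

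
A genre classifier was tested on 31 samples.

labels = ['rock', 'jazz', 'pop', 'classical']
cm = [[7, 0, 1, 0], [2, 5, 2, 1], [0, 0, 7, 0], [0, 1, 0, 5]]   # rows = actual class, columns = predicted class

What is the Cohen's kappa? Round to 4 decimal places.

0.6999

Observed agreement pₒ = trace/N = 24/31 = 0.77419
Expected agreement pₑ = Σ (rowᵢ·colᵢ)/N² = (8·9 + 10·6 + 7·10 + 6·6)/31² = 0.24766
κ = (pₒ − pₑ)/(1 − pₑ) = (0.77419 − 0.24766)/(1 − 0.24766) = 0.6999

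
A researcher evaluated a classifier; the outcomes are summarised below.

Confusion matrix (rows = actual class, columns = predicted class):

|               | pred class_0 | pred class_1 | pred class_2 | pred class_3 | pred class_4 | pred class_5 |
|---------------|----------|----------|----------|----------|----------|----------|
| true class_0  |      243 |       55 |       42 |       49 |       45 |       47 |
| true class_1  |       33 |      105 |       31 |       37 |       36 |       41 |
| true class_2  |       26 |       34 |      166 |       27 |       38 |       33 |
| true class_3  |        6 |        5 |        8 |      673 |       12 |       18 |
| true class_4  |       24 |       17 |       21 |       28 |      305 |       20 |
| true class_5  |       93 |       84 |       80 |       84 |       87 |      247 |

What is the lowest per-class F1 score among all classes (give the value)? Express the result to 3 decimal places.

0.360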